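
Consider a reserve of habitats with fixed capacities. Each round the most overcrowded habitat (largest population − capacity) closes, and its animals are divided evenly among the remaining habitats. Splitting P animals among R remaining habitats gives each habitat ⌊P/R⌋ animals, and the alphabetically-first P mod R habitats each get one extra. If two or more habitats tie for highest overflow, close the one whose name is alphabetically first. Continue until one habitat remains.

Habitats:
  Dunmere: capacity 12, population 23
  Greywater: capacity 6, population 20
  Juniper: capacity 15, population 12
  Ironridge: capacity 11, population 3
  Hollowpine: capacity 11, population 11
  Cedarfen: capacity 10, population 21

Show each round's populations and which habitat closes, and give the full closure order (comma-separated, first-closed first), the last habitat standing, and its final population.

Round 1: Cedarfen=21 Dunmere=23 Greywater=20 Hollowpine=11 Ironridge=3 Juniper=12 → close Greywater (overflow 14)
  20÷5 = 4 each, +1 to first 0
Round 2: Cedarfen=25 Dunmere=27 Hollowpine=15 Ironridge=7 Juniper=16 → close Cedarfen (overflow 15)
  25÷4 = 6 each, +1 to first 1
Round 3: Dunmere=34 Hollowpine=21 Ironridge=13 Juniper=22 → close Dunmere (overflow 22)
  34÷3 = 11 each, +1 to first 1
Round 4: Hollowpine=33 Ironridge=24 Juniper=33 → close Hollowpine (overflow 22)
  33÷2 = 16 each, +1 to first 1
Round 5: Ironridge=41 Juniper=49 → close Juniper (overflow 34)
  49÷1 = 49 each, +1 to first 0

Closure order: Greywater, Cedarfen, Dunmere, Hollowpine, Juniper
Last habitat: Ironridge with 90 animals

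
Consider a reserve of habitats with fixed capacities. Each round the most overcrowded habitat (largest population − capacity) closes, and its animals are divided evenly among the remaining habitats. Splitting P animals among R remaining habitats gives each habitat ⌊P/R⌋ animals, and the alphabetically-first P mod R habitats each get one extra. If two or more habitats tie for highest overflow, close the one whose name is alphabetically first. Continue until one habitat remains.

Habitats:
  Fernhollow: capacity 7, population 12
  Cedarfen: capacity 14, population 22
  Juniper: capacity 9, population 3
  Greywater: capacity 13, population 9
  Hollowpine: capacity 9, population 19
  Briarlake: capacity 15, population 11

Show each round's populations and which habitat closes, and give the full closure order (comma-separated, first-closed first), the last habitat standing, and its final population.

Closure order: Hollowpine, Cedarfen, Fernhollow, Briarlake, Greywater
Last habitat: Juniper with 76 animals

Round 1: Briarlake=11 Cedarfen=22 Fernhollow=12 Greywater=9 Hollowpine=19 Juniper=3 → close Hollowpine (overflow 10)
  19÷5 = 3 each, +1 to first 4
Round 2: Briarlake=15 Cedarfen=26 Fernhollow=16 Greywater=13 Juniper=6 → close Cedarfen (overflow 12)
  26÷4 = 6 each, +1 to first 2
Round 3: Briarlake=22 Fernhollow=23 Greywater=19 Juniper=12 → close Fernhollow (overflow 16)
  23÷3 = 7 each, +1 to first 2
Round 4: Briarlake=30 Greywater=27 Juniper=19 → close Briarlake (overflow 15)
  30÷2 = 15 each, +1 to first 0
Round 5: Greywater=42 Juniper=34 → close Greywater (overflow 29)
  42÷1 = 42 each, +1 to first 0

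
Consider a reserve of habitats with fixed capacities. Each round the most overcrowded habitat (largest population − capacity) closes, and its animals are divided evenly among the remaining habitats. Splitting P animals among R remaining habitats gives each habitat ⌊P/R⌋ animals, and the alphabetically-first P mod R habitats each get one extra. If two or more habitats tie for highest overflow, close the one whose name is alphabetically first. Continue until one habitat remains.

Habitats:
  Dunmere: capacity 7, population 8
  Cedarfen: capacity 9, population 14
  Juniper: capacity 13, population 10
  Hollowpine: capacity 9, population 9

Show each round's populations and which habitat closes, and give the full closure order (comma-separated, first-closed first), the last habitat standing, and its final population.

Round 1: Cedarfen=14 Dunmere=8 Hollowpine=9 Juniper=10 → close Cedarfen (overflow 5)
  14÷3 = 4 each, +1 to first 2
Round 2: Dunmere=13 Hollowpine=14 Juniper=14 → close Dunmere (overflow 6)
  13÷2 = 6 each, +1 to first 1
Round 3: Hollowpine=21 Juniper=20 → close Hollowpine (overflow 12)
  21÷1 = 21 each, +1 to first 0

Closure order: Cedarfen, Dunmere, Hollowpine
Last habitat: Juniper with 41 animals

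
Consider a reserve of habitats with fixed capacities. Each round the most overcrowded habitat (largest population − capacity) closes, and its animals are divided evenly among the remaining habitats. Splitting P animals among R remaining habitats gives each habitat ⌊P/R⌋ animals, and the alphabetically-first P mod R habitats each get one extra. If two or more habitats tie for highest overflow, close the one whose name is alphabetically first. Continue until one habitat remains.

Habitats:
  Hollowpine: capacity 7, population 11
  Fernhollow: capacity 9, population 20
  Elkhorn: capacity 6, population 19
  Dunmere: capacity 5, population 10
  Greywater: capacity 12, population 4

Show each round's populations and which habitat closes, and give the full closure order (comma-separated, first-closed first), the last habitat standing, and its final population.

Round 1: Dunmere=10 Elkhorn=19 Fernhollow=20 Greywater=4 Hollowpine=11 → close Elkhorn (overflow 13)
  19÷4 = 4 each, +1 to first 3
Round 2: Dunmere=15 Fernhollow=25 Greywater=9 Hollowpine=15 → close Fernhollow (overflow 16)
  25÷3 = 8 each, +1 to first 1
Round 3: Dunmere=24 Greywater=17 Hollowpine=23 → close Dunmere (overflow 19)
  24÷2 = 12 each, +1 to first 0
Round 4: Greywater=29 Hollowpine=35 → close Hollowpine (overflow 28)
  35÷1 = 35 each, +1 to first 0

Closure order: Elkhorn, Fernhollow, Dunmere, Hollowpine
Last habitat: Greywater with 64 animals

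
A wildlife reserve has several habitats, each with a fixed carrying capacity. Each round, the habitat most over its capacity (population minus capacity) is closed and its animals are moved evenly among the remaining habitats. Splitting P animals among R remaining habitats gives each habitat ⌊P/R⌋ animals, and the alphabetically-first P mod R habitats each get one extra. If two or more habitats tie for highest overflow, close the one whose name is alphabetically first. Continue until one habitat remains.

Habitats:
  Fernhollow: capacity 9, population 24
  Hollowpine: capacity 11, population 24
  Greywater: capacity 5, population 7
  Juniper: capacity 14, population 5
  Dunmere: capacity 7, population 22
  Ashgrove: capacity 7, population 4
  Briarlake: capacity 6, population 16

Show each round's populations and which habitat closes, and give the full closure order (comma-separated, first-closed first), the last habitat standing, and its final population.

Round 1: Ashgrove=4 Briarlake=16 Dunmere=22 Fernhollow=24 Greywater=7 Hollowpine=24 Juniper=5 → close Dunmere (overflow 15)
  22÷6 = 3 each, +1 to first 4
Round 2: Ashgrove=8 Briarlake=20 Fernhollow=28 Greywater=11 Hollowpine=27 Juniper=8 → close Fernhollow (overflow 19)
  28÷5 = 5 each, +1 to first 3
Round 3: Ashgrove=14 Briarlake=26 Greywater=17 Hollowpine=32 Juniper=13 → close Hollowpine (overflow 21)
  32÷4 = 8 each, +1 to first 0
Round 4: Ashgrove=22 Briarlake=34 Greywater=25 Juniper=21 → close Briarlake (overflow 28)
  34÷3 = 11 each, +1 to first 1
Round 5: Ashgrove=34 Greywater=36 Juniper=32 → close Greywater (overflow 31)
  36÷2 = 18 each, +1 to first 0
Round 6: Ashgrove=52 Juniper=50 → close Ashgrove (overflow 45)
  52÷1 = 52 each, +1 to first 0

Closure order: Dunmere, Fernhollow, Hollowpine, Briarlake, Greywater, Ashgrove
Last habitat: Juniper with 102 animals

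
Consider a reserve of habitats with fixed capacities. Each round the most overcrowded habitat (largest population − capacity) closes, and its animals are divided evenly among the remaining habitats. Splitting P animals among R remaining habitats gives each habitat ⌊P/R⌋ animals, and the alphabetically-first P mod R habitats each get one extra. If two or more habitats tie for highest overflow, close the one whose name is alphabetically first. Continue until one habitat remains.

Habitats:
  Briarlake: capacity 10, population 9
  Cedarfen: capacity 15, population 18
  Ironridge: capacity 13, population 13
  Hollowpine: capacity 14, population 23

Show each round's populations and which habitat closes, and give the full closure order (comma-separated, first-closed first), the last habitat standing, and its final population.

Closure order: Hollowpine, Cedarfen, Briarlake
Last habitat: Ironridge with 63 animals

Round 1: Briarlake=9 Cedarfen=18 Hollowpine=23 Ironridge=13 → close Hollowpine (overflow 9)
  23÷3 = 7 each, +1 to first 2
Round 2: Briarlake=17 Cedarfen=26 Ironridge=20 → close Cedarfen (overflow 11)
  26÷2 = 13 each, +1 to first 0
Round 3: Briarlake=30 Ironridge=33 → close Briarlake (overflow 20)
  30÷1 = 30 each, +1 to first 0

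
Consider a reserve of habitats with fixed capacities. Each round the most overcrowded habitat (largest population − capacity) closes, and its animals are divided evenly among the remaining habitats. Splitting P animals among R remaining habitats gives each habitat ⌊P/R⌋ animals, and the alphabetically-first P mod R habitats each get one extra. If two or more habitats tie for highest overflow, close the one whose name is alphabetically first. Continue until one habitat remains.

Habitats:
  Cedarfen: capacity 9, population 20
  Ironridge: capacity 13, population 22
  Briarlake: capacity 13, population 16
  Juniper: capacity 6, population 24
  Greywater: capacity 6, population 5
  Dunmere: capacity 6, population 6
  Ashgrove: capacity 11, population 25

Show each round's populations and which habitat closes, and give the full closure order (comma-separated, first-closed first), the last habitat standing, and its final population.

Closure order: Juniper, Ashgrove, Cedarfen, Ironridge, Briarlake, Dunmere
Last habitat: Greywater with 118 animals

Round 1: Ashgrove=25 Briarlake=16 Cedarfen=20 Dunmere=6 Greywater=5 Ironridge=22 Juniper=24 → close Juniper (overflow 18)
  24÷6 = 4 each, +1 to first 0
Round 2: Ashgrove=29 Briarlake=20 Cedarfen=24 Dunmere=10 Greywater=9 Ironridge=26 → close Ashgrove (overflow 18)
  29÷5 = 5 each, +1 to first 4
Round 3: Briarlake=26 Cedarfen=30 Dunmere=16 Greywater=15 Ironridge=31 → close Cedarfen (overflow 21)
  30÷4 = 7 each, +1 to first 2
Round 4: Briarlake=34 Dunmere=24 Greywater=22 Ironridge=38 → close Ironridge (overflow 25)
  38÷3 = 12 each, +1 to first 2
Round 5: Briarlake=47 Dunmere=37 Greywater=34 → close Briarlake (overflow 34)
  47÷2 = 23 each, +1 to first 1
Round 6: Dunmere=61 Greywater=57 → close Dunmere (overflow 55)
  61÷1 = 61 each, +1 to first 0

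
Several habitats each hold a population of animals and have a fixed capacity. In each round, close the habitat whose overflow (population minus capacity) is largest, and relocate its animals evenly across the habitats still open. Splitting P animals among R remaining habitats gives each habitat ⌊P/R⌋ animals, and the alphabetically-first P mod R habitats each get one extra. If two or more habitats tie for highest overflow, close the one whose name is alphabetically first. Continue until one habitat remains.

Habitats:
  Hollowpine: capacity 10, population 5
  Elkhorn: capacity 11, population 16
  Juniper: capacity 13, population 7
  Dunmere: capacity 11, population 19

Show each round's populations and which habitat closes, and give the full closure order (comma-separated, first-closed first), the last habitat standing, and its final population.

Round 1: Dunmere=19 Elkhorn=16 Hollowpine=5 Juniper=7 → close Dunmere (overflow 8)
  19÷3 = 6 each, +1 to first 1
Round 2: Elkhorn=23 Hollowpine=11 Juniper=13 → close Elkhorn (overflow 12)
  23÷2 = 11 each, +1 to first 1
Round 3: Hollowpine=23 Juniper=24 → close Hollowpine (overflow 13)
  23÷1 = 23 each, +1 to first 0

Closure order: Dunmere, Elkhorn, Hollowpine
Last habitat: Juniper with 47 animals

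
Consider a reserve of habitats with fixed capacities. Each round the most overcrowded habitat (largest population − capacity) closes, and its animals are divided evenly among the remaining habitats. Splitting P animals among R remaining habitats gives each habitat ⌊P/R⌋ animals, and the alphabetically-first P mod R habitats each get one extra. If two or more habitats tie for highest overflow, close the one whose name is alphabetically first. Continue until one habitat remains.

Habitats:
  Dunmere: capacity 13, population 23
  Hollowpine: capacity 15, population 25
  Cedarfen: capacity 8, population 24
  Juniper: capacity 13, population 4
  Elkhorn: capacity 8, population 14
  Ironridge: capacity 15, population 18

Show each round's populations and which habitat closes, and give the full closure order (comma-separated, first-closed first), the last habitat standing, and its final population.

Round 1: Cedarfen=24 Dunmere=23 Elkhorn=14 Hollowpine=25 Ironridge=18 Juniper=4 → close Cedarfen (overflow 16)
  24÷5 = 4 each, +1 to first 4
Round 2: Dunmere=28 Elkhorn=19 Hollowpine=30 Ironridge=23 Juniper=8 → close Dunmere (overflow 15)
  28÷4 = 7 each, +1 to first 0
Round 3: Elkhorn=26 Hollowpine=37 Ironridge=30 Juniper=15 → close Hollowpine (overflow 22)
  37÷3 = 12 each, +1 to first 1
Round 4: Elkhorn=39 Ironridge=42 Juniper=27 → close Elkhorn (overflow 31)
  39÷2 = 19 each, +1 to first 1
Round 5: Ironridge=62 Juniper=46 → close Ironridge (overflow 47)
  62÷1 = 62 each, +1 to first 0

Closure order: Cedarfen, Dunmere, Hollowpine, Elkhorn, Ironridge
Last habitat: Juniper with 108 animals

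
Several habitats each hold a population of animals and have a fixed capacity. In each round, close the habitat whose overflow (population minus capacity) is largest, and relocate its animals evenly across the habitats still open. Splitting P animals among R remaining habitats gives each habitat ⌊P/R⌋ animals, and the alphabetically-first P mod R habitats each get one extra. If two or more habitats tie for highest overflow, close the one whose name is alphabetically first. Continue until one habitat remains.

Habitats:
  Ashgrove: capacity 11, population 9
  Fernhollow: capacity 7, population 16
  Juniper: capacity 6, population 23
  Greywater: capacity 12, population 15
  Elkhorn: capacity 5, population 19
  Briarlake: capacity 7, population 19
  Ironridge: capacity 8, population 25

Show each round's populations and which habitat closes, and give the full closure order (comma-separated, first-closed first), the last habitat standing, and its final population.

Round 1: Ashgrove=9 Briarlake=19 Elkhorn=19 Fernhollow=16 Greywater=15 Ironridge=25 Juniper=23 → close Ironridge (overflow 17)
  25÷6 = 4 each, +1 to first 1
Round 2: Ashgrove=14 Briarlake=23 Elkhorn=23 Fernhollow=20 Greywater=19 Juniper=27 → close Juniper (overflow 21)
  27÷5 = 5 each, +1 to first 2
Round 3: Ashgrove=20 Briarlake=29 Elkhorn=28 Fernhollow=25 Greywater=24 → close Elkhorn (overflow 23)
  28÷4 = 7 each, +1 to first 0
Round 4: Ashgrove=27 Briarlake=36 Fernhollow=32 Greywater=31 → close Briarlake (overflow 29)
  36÷3 = 12 each, +1 to first 0
Round 5: Ashgrove=39 Fernhollow=44 Greywater=43 → close Fernhollow (overflow 37)
  44÷2 = 22 each, +1 to first 0
Round 6: Ashgrove=61 Greywater=65 → close Greywater (overflow 53)
  65÷1 = 65 each, +1 to first 0

Closure order: Ironridge, Juniper, Elkhorn, Briarlake, Fernhollow, Greywater
Last habitat: Ashgrove with 126 animals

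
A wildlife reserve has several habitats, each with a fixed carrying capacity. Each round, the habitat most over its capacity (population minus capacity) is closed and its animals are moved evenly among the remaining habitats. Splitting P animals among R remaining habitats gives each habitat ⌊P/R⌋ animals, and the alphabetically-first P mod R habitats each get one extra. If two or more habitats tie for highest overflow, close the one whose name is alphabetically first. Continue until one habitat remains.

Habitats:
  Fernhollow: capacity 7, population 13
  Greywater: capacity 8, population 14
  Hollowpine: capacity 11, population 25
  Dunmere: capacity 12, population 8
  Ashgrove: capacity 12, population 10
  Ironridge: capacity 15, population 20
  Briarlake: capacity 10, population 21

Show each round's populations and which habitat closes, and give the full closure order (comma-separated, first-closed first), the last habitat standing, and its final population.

Round 1: Ashgrove=10 Briarlake=21 Dunmere=8 Fernhollow=13 Greywater=14 Hollowpine=25 Ironridge=20 → close Hollowpine (overflow 14)
  25÷6 = 4 each, +1 to first 1
Round 2: Ashgrove=15 Briarlake=25 Dunmere=12 Fernhollow=17 Greywater=18 Ironridge=24 → close Briarlake (overflow 15)
  25÷5 = 5 each, +1 to first 0
Round 3: Ashgrove=20 Dunmere=17 Fernhollow=22 Greywater=23 Ironridge=29 → close Fernhollow (overflow 15)
  22÷4 = 5 each, +1 to first 2
Round 4: Ashgrove=26 Dunmere=23 Greywater=28 Ironridge=34 → close Greywater (overflow 20)
  28÷3 = 9 each, +1 to first 1
Round 5: Ashgrove=36 Dunmere=32 Ironridge=43 → close Ironridge (overflow 28)
  43÷2 = 21 each, +1 to first 1
Round 6: Ashgrove=58 Dunmere=53 → close Ashgrove (overflow 46)
  58÷1 = 58 each, +1 to first 0

Closure order: Hollowpine, Briarlake, Fernhollow, Greywater, Ironridge, Ashgrove
Last habitat: Dunmere with 111 animals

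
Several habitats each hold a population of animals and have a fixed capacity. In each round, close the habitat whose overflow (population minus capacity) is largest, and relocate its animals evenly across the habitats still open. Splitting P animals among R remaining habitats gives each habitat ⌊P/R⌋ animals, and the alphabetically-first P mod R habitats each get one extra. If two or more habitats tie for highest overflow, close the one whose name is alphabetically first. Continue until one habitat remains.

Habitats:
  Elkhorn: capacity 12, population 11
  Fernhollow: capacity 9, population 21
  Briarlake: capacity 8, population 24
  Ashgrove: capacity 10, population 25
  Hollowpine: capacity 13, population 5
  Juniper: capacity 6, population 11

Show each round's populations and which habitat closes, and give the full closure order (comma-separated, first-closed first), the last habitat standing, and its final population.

Round 1: Ashgrove=25 Briarlake=24 Elkhorn=11 Fernhollow=21 Hollowpine=5 Juniper=11 → close Briarlake (overflow 16)
  24÷5 = 4 each, +1 to first 4
Round 2: Ashgrove=30 Elkhorn=16 Fernhollow=26 Hollowpine=10 Juniper=15 → close Ashgrove (overflow 20)
  30÷4 = 7 each, +1 to first 2
Round 3: Elkhorn=24 Fernhollow=34 Hollowpine=17 Juniper=22 → close Fernhollow (overflow 25)
  34÷3 = 11 each, +1 to first 1
Round 4: Elkhorn=36 Hollowpine=28 Juniper=33 → close Juniper (overflow 27)
  33÷2 = 16 each, +1 to first 1
Round 5: Elkhorn=53 Hollowpine=44 → close Elkhorn (overflow 41)
  53÷1 = 53 each, +1 to first 0

Closure order: Briarlake, Ashgrove, Fernhollow, Juniper, Elkhorn
Last habitat: Hollowpine with 97 animals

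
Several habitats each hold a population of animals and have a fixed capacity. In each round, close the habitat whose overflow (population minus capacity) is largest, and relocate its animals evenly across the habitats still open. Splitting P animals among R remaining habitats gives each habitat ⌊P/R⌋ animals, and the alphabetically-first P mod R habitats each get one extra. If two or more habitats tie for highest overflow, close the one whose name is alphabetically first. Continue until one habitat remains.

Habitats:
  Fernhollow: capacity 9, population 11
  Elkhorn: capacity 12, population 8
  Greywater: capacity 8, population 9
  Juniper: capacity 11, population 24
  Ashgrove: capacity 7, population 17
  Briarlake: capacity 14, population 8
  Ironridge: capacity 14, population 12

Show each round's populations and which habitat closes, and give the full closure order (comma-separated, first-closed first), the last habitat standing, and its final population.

Round 1: Ashgrove=17 Briarlake=8 Elkhorn=8 Fernhollow=11 Greywater=9 Ironridge=12 Juniper=24 → close Juniper (overflow 13)
  24÷6 = 4 each, +1 to first 0
Round 2: Ashgrove=21 Briarlake=12 Elkhorn=12 Fernhollow=15 Greywater=13 Ironridge=16 → close Ashgrove (overflow 14)
  21÷5 = 4 each, +1 to first 1
Round 3: Briarlake=17 Elkhorn=16 Fernhollow=19 Greywater=17 Ironridge=20 → close Fernhollow (overflow 10)
  19÷4 = 4 each, +1 to first 3
Round 4: Briarlake=22 Elkhorn=21 Greywater=22 Ironridge=24 → close Greywater (overflow 14)
  22÷3 = 7 each, +1 to first 1
Round 5: Briarlake=30 Elkhorn=28 Ironridge=31 → close Ironridge (overflow 17)
  31÷2 = 15 each, +1 to first 1
Round 6: Briarlake=46 Elkhorn=43 → close Briarlake (overflow 32)
  46÷1 = 46 each, +1 to first 0

Closure order: Juniper, Ashgrove, Fernhollow, Greywater, Ironridge, Briarlake
Last habitat: Elkhorn with 89 animals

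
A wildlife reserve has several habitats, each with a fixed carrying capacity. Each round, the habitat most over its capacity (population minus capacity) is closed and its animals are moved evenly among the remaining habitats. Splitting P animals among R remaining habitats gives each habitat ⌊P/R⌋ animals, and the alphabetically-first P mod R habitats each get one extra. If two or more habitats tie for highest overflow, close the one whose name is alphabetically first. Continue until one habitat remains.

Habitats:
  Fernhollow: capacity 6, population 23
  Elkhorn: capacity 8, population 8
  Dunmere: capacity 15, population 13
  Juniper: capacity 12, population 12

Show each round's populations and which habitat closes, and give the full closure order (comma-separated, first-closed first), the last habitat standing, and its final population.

Closure order: Fernhollow, Elkhorn, Juniper
Last habitat: Dunmere with 56 animals

Round 1: Dunmere=13 Elkhorn=8 Fernhollow=23 Juniper=12 → close Fernhollow (overflow 17)
  23÷3 = 7 each, +1 to first 2
Round 2: Dunmere=21 Elkhorn=16 Juniper=19 → close Elkhorn (overflow 8)
  16÷2 = 8 each, +1 to first 0
Round 3: Dunmere=29 Juniper=27 → close Juniper (overflow 15)
  27÷1 = 27 each, +1 to first 0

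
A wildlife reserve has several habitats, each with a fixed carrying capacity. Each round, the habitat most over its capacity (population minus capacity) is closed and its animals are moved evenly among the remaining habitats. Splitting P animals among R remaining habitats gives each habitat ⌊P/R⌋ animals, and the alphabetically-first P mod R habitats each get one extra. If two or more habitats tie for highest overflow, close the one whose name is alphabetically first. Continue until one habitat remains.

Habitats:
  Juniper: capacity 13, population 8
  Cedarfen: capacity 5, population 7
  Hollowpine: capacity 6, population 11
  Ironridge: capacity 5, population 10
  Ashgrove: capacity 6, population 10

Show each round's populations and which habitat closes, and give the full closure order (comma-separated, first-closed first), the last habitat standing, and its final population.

Closure order: Hollowpine, Ironridge, Ashgrove, Cedarfen
Last habitat: Juniper with 46 animals

Round 1: Ashgrove=10 Cedarfen=7 Hollowpine=11 Ironridge=10 Juniper=8 → close Hollowpine (overflow 5)
  11÷4 = 2 each, +1 to first 3
Round 2: Ashgrove=13 Cedarfen=10 Ironridge=13 Juniper=10 → close Ironridge (overflow 8)
  13÷3 = 4 each, +1 to first 1
Round 3: Ashgrove=18 Cedarfen=14 Juniper=14 → close Ashgrove (overflow 12)
  18÷2 = 9 each, +1 to first 0
Round 4: Cedarfen=23 Juniper=23 → close Cedarfen (overflow 18)
  23÷1 = 23 each, +1 to first 0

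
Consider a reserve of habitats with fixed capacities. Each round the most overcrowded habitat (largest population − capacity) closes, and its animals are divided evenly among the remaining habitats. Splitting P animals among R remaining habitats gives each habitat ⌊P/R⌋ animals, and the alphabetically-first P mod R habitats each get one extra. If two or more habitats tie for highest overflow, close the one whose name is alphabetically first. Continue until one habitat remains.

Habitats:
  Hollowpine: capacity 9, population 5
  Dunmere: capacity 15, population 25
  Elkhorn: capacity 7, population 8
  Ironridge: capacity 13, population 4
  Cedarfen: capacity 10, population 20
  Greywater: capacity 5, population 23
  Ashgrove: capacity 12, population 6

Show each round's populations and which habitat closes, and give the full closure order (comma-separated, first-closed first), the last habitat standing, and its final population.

Round 1: Ashgrove=6 Cedarfen=20 Dunmere=25 Elkhorn=8 Greywater=23 Hollowpine=5 Ironridge=4 → close Greywater (overflow 18)
  23÷6 = 3 each, +1 to first 5
Round 2: Ashgrove=10 Cedarfen=24 Dunmere=29 Elkhorn=12 Hollowpine=9 Ironridge=7 → close Cedarfen (overflow 14)
  24÷5 = 4 each, +1 to first 4
Round 3: Ashgrove=15 Dunmere=34 Elkhorn=17 Hollowpine=14 Ironridge=11 → close Dunmere (overflow 19)
  34÷4 = 8 each, +1 to first 2
Round 4: Ashgrove=24 Elkhorn=26 Hollowpine=22 Ironridge=19 → close Elkhorn (overflow 19)
  26÷3 = 8 each, +1 to first 2
Round 5: Ashgrove=33 Hollowpine=31 Ironridge=27 → close Hollowpine (overflow 22)
  31÷2 = 15 each, +1 to first 1
Round 6: Ashgrove=49 Ironridge=42 → close Ashgrove (overflow 37)
  49÷1 = 49 each, +1 to first 0

Closure order: Greywater, Cedarfen, Dunmere, Elkhorn, Hollowpine, Ashgrove
Last habitat: Ironridge with 91 animals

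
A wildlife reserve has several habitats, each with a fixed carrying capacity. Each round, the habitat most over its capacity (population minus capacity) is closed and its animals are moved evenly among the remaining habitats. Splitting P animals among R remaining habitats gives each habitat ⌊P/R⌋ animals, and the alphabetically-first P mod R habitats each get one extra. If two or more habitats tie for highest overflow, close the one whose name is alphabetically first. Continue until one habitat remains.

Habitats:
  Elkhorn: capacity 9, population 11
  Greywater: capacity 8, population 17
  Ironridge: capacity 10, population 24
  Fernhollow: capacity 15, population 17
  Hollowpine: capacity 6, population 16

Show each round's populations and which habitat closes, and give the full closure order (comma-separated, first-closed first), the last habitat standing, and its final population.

Round 1: Elkhorn=11 Fernhollow=17 Greywater=17 Hollowpine=16 Ironridge=24 → close Ironridge (overflow 14)
  24÷4 = 6 each, +1 to first 0
Round 2: Elkhorn=17 Fernhollow=23 Greywater=23 Hollowpine=22 → close Hollowpine (overflow 16)
  22÷3 = 7 each, +1 to first 1
Round 3: Elkhorn=25 Fernhollow=30 Greywater=30 → close Greywater (overflow 22)
  30÷2 = 15 each, +1 to first 0
Round 4: Elkhorn=40 Fernhollow=45 → close Elkhorn (overflow 31)
  40÷1 = 40 each, +1 to first 0

Closure order: Ironridge, Hollowpine, Greywater, Elkhorn
Last habitat: Fernhollow with 85 animals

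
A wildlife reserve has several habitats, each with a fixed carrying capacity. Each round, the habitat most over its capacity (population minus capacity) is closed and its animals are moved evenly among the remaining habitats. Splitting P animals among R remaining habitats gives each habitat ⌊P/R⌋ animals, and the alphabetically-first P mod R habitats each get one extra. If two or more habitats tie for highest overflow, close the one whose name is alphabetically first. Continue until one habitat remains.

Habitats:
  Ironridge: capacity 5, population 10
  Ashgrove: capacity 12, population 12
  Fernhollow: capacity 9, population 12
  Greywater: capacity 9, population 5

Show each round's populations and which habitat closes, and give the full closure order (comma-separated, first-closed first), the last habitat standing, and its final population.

Closure order: Ironridge, Fernhollow, Ashgrove
Last habitat: Greywater with 39 animals

Round 1: Ashgrove=12 Fernhollow=12 Greywater=5 Ironridge=10 → close Ironridge (overflow 5)
  10÷3 = 3 each, +1 to first 1
Round 2: Ashgrove=16 Fernhollow=15 Greywater=8 → close Fernhollow (overflow 6)
  15÷2 = 7 each, +1 to first 1
Round 3: Ashgrove=24 Greywater=15 → close Ashgrove (overflow 12)
  24÷1 = 24 each, +1 to first 0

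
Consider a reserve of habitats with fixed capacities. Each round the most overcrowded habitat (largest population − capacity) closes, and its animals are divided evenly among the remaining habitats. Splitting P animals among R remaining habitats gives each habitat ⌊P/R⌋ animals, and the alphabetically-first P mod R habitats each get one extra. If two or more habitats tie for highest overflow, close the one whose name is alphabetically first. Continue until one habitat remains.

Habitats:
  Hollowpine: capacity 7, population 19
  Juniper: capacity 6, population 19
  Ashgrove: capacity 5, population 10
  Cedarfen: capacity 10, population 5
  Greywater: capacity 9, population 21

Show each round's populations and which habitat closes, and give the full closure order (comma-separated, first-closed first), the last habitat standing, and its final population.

Round 1: Ashgrove=10 Cedarfen=5 Greywater=21 Hollowpine=19 Juniper=19 → close Juniper (overflow 13)
  19÷4 = 4 each, +1 to first 3
Round 2: Ashgrove=15 Cedarfen=10 Greywater=26 Hollowpine=23 → close Greywater (overflow 17)
  26÷3 = 8 each, +1 to first 2
Round 3: Ashgrove=24 Cedarfen=19 Hollowpine=31 → close Hollowpine (overflow 24)
  31÷2 = 15 each, +1 to first 1
Round 4: Ashgrove=40 Cedarfen=34 → close Ashgrove (overflow 35)
  40÷1 = 40 each, +1 to first 0

Closure order: Juniper, Greywater, Hollowpine, Ashgrove
Last habitat: Cedarfen with 74 animals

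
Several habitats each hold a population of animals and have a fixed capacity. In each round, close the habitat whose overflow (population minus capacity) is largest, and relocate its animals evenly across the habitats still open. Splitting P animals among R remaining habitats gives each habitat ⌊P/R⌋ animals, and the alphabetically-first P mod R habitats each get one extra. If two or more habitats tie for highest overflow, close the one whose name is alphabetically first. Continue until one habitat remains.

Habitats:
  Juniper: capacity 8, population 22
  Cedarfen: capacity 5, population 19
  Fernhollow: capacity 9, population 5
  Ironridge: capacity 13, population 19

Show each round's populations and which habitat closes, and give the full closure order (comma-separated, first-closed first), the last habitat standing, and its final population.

Round 1: Cedarfen=19 Fernhollow=5 Ironridge=19 Juniper=22 → close Cedarfen (overflow 14)
  19÷3 = 6 each, +1 to first 1
Round 2: Fernhollow=12 Ironridge=25 Juniper=28 → close Juniper (overflow 20)
  28÷2 = 14 each, +1 to first 0
Round 3: Fernhollow=26 Ironridge=39 → close Ironridge (overflow 26)
  39÷1 = 39 each, +1 to first 0

Closure order: Cedarfen, Juniper, Ironridge
Last habitat: Fernhollow with 65 animals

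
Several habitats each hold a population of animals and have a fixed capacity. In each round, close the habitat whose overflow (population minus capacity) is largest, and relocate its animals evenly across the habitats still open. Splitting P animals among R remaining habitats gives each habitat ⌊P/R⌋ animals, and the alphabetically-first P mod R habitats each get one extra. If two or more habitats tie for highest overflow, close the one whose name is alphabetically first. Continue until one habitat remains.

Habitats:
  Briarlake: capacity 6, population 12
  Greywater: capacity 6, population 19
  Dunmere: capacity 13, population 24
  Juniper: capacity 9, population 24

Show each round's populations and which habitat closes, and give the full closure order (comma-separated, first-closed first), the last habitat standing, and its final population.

Closure order: Juniper, Greywater, Dunmere
Last habitat: Briarlake with 79 animals

Round 1: Briarlake=12 Dunmere=24 Greywater=19 Juniper=24 → close Juniper (overflow 15)
  24÷3 = 8 each, +1 to first 0
Round 2: Briarlake=20 Dunmere=32 Greywater=27 → close Greywater (overflow 21)
  27÷2 = 13 each, +1 to first 1
Round 3: Briarlake=34 Dunmere=45 → close Dunmere (overflow 32)
  45÷1 = 45 each, +1 to first 0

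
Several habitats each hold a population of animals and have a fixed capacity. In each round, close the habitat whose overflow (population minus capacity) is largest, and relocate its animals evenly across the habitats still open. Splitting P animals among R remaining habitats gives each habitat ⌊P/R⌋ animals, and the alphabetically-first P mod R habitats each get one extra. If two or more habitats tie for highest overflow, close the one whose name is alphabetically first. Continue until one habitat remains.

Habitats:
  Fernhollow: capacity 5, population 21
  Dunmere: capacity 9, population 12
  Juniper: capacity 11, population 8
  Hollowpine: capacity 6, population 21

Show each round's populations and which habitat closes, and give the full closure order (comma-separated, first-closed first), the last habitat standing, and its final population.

Closure order: Fernhollow, Hollowpine, Dunmere
Last habitat: Juniper with 62 animals

Round 1: Dunmere=12 Fernhollow=21 Hollowpine=21 Juniper=8 → close Fernhollow (overflow 16)
  21÷3 = 7 each, +1 to first 0
Round 2: Dunmere=19 Hollowpine=28 Juniper=15 → close Hollowpine (overflow 22)
  28÷2 = 14 each, +1 to first 0
Round 3: Dunmere=33 Juniper=29 → close Dunmere (overflow 24)
  33÷1 = 33 each, +1 to first 0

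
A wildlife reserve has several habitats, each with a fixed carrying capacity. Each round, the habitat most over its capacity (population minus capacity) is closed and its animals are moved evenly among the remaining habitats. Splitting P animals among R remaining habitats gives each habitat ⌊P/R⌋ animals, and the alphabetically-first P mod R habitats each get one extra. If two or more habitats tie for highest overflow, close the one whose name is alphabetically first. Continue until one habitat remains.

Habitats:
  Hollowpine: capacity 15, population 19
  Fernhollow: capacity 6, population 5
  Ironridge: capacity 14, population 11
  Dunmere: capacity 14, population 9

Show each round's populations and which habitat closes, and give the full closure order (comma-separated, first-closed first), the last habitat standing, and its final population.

Closure order: Hollowpine, Fernhollow, Dunmere
Last habitat: Ironridge with 44 animals

Round 1: Dunmere=9 Fernhollow=5 Hollowpine=19 Ironridge=11 → close Hollowpine (overflow 4)
  19÷3 = 6 each, +1 to first 1
Round 2: Dunmere=16 Fernhollow=11 Ironridge=17 → close Fernhollow (overflow 5)
  11÷2 = 5 each, +1 to first 1
Round 3: Dunmere=22 Ironridge=22 → close Dunmere (overflow 8)
  22÷1 = 22 each, +1 to first 0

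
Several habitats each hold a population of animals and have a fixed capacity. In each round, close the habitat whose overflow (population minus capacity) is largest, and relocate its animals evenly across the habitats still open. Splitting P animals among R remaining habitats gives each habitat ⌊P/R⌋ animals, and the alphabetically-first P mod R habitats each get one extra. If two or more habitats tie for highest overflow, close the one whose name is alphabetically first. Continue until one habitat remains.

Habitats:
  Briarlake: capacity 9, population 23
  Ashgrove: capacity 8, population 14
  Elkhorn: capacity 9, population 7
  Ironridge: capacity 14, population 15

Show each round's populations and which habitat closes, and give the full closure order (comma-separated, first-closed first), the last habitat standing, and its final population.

Closure order: Briarlake, Ashgrove, Ironridge
Last habitat: Elkhorn with 59 animals

Round 1: Ashgrove=14 Briarlake=23 Elkhorn=7 Ironridge=15 → close Briarlake (overflow 14)
  23÷3 = 7 each, +1 to first 2
Round 2: Ashgrove=22 Elkhorn=15 Ironridge=22 → close Ashgrove (overflow 14)
  22÷2 = 11 each, +1 to first 0
Round 3: Elkhorn=26 Ironridge=33 → close Ironridge (overflow 19)
  33÷1 = 33 each, +1 to first 0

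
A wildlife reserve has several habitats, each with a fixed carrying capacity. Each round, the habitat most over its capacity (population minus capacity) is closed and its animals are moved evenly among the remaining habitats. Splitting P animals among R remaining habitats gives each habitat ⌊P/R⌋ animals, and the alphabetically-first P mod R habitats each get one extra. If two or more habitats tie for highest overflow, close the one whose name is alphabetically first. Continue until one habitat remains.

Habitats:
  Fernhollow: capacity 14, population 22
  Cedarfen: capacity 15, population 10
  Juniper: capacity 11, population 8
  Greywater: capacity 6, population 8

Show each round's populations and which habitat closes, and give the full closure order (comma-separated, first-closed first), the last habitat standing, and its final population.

Closure order: Fernhollow, Greywater, Cedarfen
Last habitat: Juniper with 48 animals

Round 1: Cedarfen=10 Fernhollow=22 Greywater=8 Juniper=8 → close Fernhollow (overflow 8)
  22÷3 = 7 each, +1 to first 1
Round 2: Cedarfen=18 Greywater=15 Juniper=15 → close Greywater (overflow 9)
  15÷2 = 7 each, +1 to first 1
Round 3: Cedarfen=26 Juniper=22 → close Cedarfen (overflow 11)
  26÷1 = 26 each, +1 to first 0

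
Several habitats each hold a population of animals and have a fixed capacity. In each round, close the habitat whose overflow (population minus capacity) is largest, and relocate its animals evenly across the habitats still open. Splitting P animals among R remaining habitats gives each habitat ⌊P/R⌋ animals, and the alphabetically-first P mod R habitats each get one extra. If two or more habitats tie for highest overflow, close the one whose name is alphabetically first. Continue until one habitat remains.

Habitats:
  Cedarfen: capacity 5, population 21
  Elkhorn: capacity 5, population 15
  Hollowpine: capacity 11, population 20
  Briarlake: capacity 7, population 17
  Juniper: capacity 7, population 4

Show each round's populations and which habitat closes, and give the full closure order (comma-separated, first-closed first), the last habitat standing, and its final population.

Round 1: Briarlake=17 Cedarfen=21 Elkhorn=15 Hollowpine=20 Juniper=4 → close Cedarfen (overflow 16)
  21÷4 = 5 each, +1 to first 1
Round 2: Briarlake=23 Elkhorn=20 Hollowpine=25 Juniper=9 → close Briarlake (overflow 16)
  23÷3 = 7 each, +1 to first 2
Round 3: Elkhorn=28 Hollowpine=33 Juniper=16 → close Elkhorn (overflow 23)
  28÷2 = 14 each, +1 to first 0
Round 4: Hollowpine=47 Juniper=30 → close Hollowpine (overflow 36)
  47÷1 = 47 each, +1 to first 0

Closure order: Cedarfen, Briarlake, Elkhorn, Hollowpine
Last habitat: Juniper with 77 animals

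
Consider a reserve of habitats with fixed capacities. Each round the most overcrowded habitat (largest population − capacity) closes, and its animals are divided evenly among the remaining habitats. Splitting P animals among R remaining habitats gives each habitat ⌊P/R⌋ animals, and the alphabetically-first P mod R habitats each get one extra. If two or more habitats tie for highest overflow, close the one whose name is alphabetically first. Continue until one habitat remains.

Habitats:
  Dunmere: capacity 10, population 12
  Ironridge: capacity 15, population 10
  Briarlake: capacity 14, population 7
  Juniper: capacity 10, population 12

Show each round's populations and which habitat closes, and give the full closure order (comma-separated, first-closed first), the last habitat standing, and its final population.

Round 1: Briarlake=7 Dunmere=12 Ironridge=10 Juniper=12 → close Dunmere (overflow 2)
  12÷3 = 4 each, +1 to first 0
Round 2: Briarlake=11 Ironridge=14 Juniper=16 → close Juniper (overflow 6)
  16÷2 = 8 each, +1 to first 0
Round 3: Briarlake=19 Ironridge=22 → close Ironridge (overflow 7)
  22÷1 = 22 each, +1 to first 0

Closure order: Dunmere, Juniper, Ironridge
Last habitat: Briarlake with 41 animals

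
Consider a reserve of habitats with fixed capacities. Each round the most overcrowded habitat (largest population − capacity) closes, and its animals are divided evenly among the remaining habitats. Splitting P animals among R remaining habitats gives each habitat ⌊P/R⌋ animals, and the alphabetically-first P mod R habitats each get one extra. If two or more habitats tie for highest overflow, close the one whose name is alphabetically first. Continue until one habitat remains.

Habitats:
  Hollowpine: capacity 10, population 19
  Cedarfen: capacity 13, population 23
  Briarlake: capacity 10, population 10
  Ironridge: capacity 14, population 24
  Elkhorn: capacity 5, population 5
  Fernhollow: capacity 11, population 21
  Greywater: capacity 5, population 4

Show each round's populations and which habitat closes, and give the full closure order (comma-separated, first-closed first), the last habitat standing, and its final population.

Round 1: Briarlake=10 Cedarfen=23 Elkhorn=5 Fernhollow=21 Greywater=4 Hollowpine=19 Ironridge=24 → close Cedarfen (overflow 10)
  23÷6 = 3 each, +1 to first 5
Round 2: Briarlake=14 Elkhorn=9 Fernhollow=25 Greywater=8 Hollowpine=23 Ironridge=27 → close Fernhollow (overflow 14)
  25÷5 = 5 each, +1 to first 0
Round 3: Briarlake=19 Elkhorn=14 Greywater=13 Hollowpine=28 Ironridge=32 → close Hollowpine (overflow 18)
  28÷4 = 7 each, +1 to first 0
Round 4: Briarlake=26 Elkhorn=21 Greywater=20 Ironridge=39 → close Ironridge (overflow 25)
  39÷3 = 13 each, +1 to first 0
Round 5: Briarlake=39 Elkhorn=34 Greywater=33 → close Briarlake (overflow 29)
  39÷2 = 19 each, +1 to first 1
Round 6: Elkhorn=54 Greywater=52 → close Elkhorn (overflow 49)
  54÷1 = 54 each, +1 to first 0

Closure order: Cedarfen, Fernhollow, Hollowpine, Ironridge, Briarlake, Elkhorn
Last habitat: Greywater with 106 animals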